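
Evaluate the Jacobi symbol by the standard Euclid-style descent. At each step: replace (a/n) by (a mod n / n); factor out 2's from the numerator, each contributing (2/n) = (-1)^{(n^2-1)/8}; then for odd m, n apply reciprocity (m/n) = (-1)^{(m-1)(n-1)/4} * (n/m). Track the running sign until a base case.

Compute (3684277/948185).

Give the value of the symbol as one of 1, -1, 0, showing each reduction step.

(3684277/948185): 3684277 mod 948185 = 839722, so (3684277/948185) = (839722/948185)
factor out 2^1: 839722 = 2^1·419861; with 948185 mod 8 = 1, (2/948185) = +1; sign now +1; continue with (419861/948185)
flip (419861/948185) -> (948185/419861): both odd, 419861 mod 4 = 1, 948185 mod 4 = 1, so the flip contributes +1; sign now +1
(948185/419861): 948185 mod 419861 = 108463, so (948185/419861) = (108463/419861)
flip (108463/419861) -> (419861/108463): both odd, 108463 mod 4 = 3, 419861 mod 4 = 1, so the flip contributes +1; sign now +1
(419861/108463): 419861 mod 108463 = 94472, so (419861/108463) = (94472/108463)
factor out 2^3: 94472 = 2^3·11809; with 108463 mod 8 = 7, (2/108463) = +1; sign now +1; continue with (11809/108463)
flip (11809/108463) -> (108463/11809): both odd, 11809 mod 4 = 1, 108463 mod 4 = 3, so the flip contributes +1; sign now +1
(108463/11809): 108463 mod 11809 = 2182, so (108463/11809) = (2182/11809)
factor out 2^1: 2182 = 2^1·1091; with 11809 mod 8 = 1, (2/11809) = +1; sign now +1; continue with (1091/11809)
flip (1091/11809) -> (11809/1091): both odd, 1091 mod 4 = 3, 11809 mod 4 = 1, so the flip contributes +1; sign now +1
(11809/1091): 11809 mod 1091 = 899, so (11809/1091) = (899/1091)
flip (899/1091) -> (1091/899): both odd, 899 mod 4 = 3, 1091 mod 4 = 3, so the flip contributes -1; sign now -1
(1091/899): 1091 mod 899 = 192, so (1091/899) = (192/899)
factor out 2^6: 192 = 2^6·3; with 899 mod 8 = 3, (2/899) = -1; sign now -1; continue with (3/899)
flip (3/899) -> (899/3): both odd, 3 mod 4 = 3, 899 mod 4 = 3, so the flip contributes -1; sign now +1
(899/3): 899 mod 3 = 2, so (899/3) = (2/3)
factor out 2^1: 2 = 2^1·1; with 3 mod 8 = 3, (2/3) = -1; sign now -1; continue with (1/3)
reached (1/3) = 1, so the symbol is -1

-1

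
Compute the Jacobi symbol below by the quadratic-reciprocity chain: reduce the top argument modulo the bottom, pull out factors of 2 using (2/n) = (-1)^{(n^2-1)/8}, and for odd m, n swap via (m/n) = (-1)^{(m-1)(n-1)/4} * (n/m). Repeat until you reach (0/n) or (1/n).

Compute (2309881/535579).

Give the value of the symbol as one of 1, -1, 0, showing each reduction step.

-1

(2309881/535579): 2309881 mod 535579 = 167565, so (2309881/535579) = (167565/535579)
flip (167565/535579) -> (535579/167565): both odd, 167565 mod 4 = 1, 535579 mod 4 = 3, so the flip contributes +1; sign now +1
(535579/167565): 535579 mod 167565 = 32884, so (535579/167565) = (32884/167565)
factor out 2^2: 32884 = 2^2·8221; with 167565 mod 8 = 5, (2/167565) = -1; sign now +1; continue with (8221/167565)
flip (8221/167565) -> (167565/8221): both odd, 8221 mod 4 = 1, 167565 mod 4 = 1, so the flip contributes +1; sign now +1
(167565/8221): 167565 mod 8221 = 3145, so (167565/8221) = (3145/8221)
flip (3145/8221) -> (8221/3145): both odd, 3145 mod 4 = 1, 8221 mod 4 = 1, so the flip contributes +1; sign now +1
(8221/3145): 8221 mod 3145 = 1931, so (8221/3145) = (1931/3145)
flip (1931/3145) -> (3145/1931): both odd, 1931 mod 4 = 3, 3145 mod 4 = 1, so the flip contributes +1; sign now +1
(3145/1931): 3145 mod 1931 = 1214, so (3145/1931) = (1214/1931)
factor out 2^1: 1214 = 2^1·607; with 1931 mod 8 = 3, (2/1931) = -1; sign now -1; continue with (607/1931)
flip (607/1931) -> (1931/607): both odd, 607 mod 4 = 3, 1931 mod 4 = 3, so the flip contributes -1; sign now +1
(1931/607): 1931 mod 607 = 110, so (1931/607) = (110/607)
factor out 2^1: 110 = 2^1·55; with 607 mod 8 = 7, (2/607) = +1; sign now +1; continue with (55/607)
flip (55/607) -> (607/55): both odd, 55 mod 4 = 3, 607 mod 4 = 3, so the flip contributes -1; sign now -1
(607/55): 607 mod 55 = 2, so (607/55) = (2/55)
factor out 2^1: 2 = 2^1·1; with 55 mod 8 = 7, (2/55) = +1; sign now -1; continue with (1/55)
reached (1/55) = 1, so the symbol is -1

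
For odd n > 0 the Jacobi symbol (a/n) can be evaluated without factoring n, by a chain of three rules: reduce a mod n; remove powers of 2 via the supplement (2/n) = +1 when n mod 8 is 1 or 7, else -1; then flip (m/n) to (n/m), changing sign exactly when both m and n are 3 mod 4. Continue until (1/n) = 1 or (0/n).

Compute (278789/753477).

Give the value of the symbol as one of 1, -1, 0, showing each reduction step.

-1

reciprocity: (278789/753477) = +1·(753477/278789) since 278789 mod 4 = 1, 753477 mod 4 = 1; sign now +1
(753477/278789) = (195899/278789)   [reduce mod 278789]
reciprocity: (195899/278789) = +1·(278789/195899) since 195899 mod 4 = 3, 278789 mod 4 = 1; sign now +1
(278789/195899) = (82890/195899)   [reduce mod 195899]
82890 = 2^1·41445; (2/195899) = -1 since 195899 mod 8 = 3, so (82890/195899) = (-1)^1·(41445/195899); sign now -1
reciprocity: (41445/195899) = +1·(195899/41445) since 41445 mod 4 = 1, 195899 mod 4 = 3; sign now -1
(195899/41445) = (30119/41445)   [reduce mod 41445]
reciprocity: (30119/41445) = +1·(41445/30119) since 30119 mod 4 = 3, 41445 mod 4 = 1; sign now -1
(41445/30119) = (11326/30119)   [reduce mod 30119]
11326 = 2^1·5663; (2/30119) = +1 since 30119 mod 8 = 7, so (11326/30119) = (+1)^1·(5663/30119); sign now -1
reciprocity: (5663/30119) = -1·(30119/5663) since 5663 mod 4 = 3, 30119 mod 4 = 3; sign now +1
(30119/5663) = (1804/5663)   [reduce mod 5663]
1804 = 2^2·451; (2/5663) = +1 since 5663 mod 8 = 7, so (1804/5663) = (+1)^2·(451/5663); sign now +1
reciprocity: (451/5663) = -1·(5663/451) since 451 mod 4 = 3, 5663 mod 4 = 3; sign now -1
(5663/451) = (251/451)   [reduce mod 451]
reciprocity: (251/451) = -1·(451/251) since 251 mod 4 = 3, 451 mod 4 = 3; sign now +1
(451/251) = (200/251)   [reduce mod 251]
200 = 2^3·25; (2/251) = -1 since 251 mod 8 = 3, so (200/251) = (-1)^3·(25/251); sign now -1
reciprocity: (25/251) = +1·(251/25) since 25 mod 4 = 1, 251 mod 4 = 3; sign now -1
(251/25) = (1/25)   [reduce mod 25]
(1/25) = 1; final value = sign = -1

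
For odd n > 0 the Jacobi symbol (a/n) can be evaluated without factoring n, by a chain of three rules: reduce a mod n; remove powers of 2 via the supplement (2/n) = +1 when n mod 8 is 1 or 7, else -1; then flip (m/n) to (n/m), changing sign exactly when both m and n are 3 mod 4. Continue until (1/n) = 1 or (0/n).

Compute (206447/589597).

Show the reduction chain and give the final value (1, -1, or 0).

-1

reciprocity: (206447/589597) = +1·(589597/206447) since 206447 mod 4 = 3, 589597 mod 4 = 1; sign now +1
(589597/206447) = (176703/206447)   [reduce mod 206447]
reciprocity: (176703/206447) = -1·(206447/176703) since 176703 mod 4 = 3, 206447 mod 4 = 3; sign now -1
(206447/176703) = (29744/176703)   [reduce mod 176703]
29744 = 2^4·1859; (2/176703) = +1 since 176703 mod 8 = 7, so (29744/176703) = (+1)^4·(1859/176703); sign now -1
reciprocity: (1859/176703) = -1·(176703/1859) since 1859 mod 4 = 3, 176703 mod 4 = 3; sign now +1
(176703/1859) = (98/1859)   [reduce mod 1859]
98 = 2^1·49; (2/1859) = -1 since 1859 mod 8 = 3, so (98/1859) = (-1)^1·(49/1859); sign now -1
reciprocity: (49/1859) = +1·(1859/49) since 49 mod 4 = 1, 1859 mod 4 = 3; sign now -1
(1859/49) = (46/49)   [reduce mod 49]
46 = 2^1·23; (2/49) = +1 since 49 mod 8 = 1, so (46/49) = (+1)^1·(23/49); sign now -1
reciprocity: (23/49) = +1·(49/23) since 23 mod 4 = 3, 49 mod 4 = 1; sign now -1
(49/23) = (3/23)   [reduce mod 23]
reciprocity: (3/23) = -1·(23/3) since 3 mod 4 = 3, 23 mod 4 = 3; sign now +1
(23/3) = (2/3)   [reduce mod 3]
2 = 2^1·1; (2/3) = -1 since 3 mod 8 = 3, so (2/3) = (-1)^1·(1/3); sign now -1
(1/3) = 1; final value = sign = -1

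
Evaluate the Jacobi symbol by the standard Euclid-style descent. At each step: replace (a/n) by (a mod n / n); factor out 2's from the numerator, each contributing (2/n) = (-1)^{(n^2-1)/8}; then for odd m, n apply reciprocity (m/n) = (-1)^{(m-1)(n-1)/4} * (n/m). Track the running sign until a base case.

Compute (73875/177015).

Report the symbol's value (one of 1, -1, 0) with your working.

reciprocity: (73875/177015) = -1·(177015/73875) since 73875 mod 4 = 3, 177015 mod 4 = 3; sign now -1
(177015/73875) = (29265/73875)   [reduce mod 73875]
reciprocity: (29265/73875) = +1·(73875/29265) since 29265 mod 4 = 1, 73875 mod 4 = 3; sign now -1
(73875/29265) = (15345/29265)   [reduce mod 29265]
reciprocity: (15345/29265) = +1·(29265/15345) since 15345 mod 4 = 1, 29265 mod 4 = 1; sign now -1
(29265/15345) = (13920/15345)   [reduce mod 15345]
13920 = 2^5·435; (2/15345) = +1 since 15345 mod 8 = 1, so (13920/15345) = (+1)^5·(435/15345); sign now -1
reciprocity: (435/15345) = +1·(15345/435) since 435 mod 4 = 3, 15345 mod 4 = 1; sign now -1
(15345/435) = (120/435)   [reduce mod 435]
120 = 2^3·15; (2/435) = -1 since 435 mod 8 = 3, so (120/435) = (-1)^3·(15/435); sign now +1
reciprocity: (15/435) = -1·(435/15) since 15 mod 4 = 3, 435 mod 4 = 3; sign now -1
(435/15) = (0/15)   [reduce mod 15]
(0/15) = 0   [gcd(a, n) > 1]; final value = 0

0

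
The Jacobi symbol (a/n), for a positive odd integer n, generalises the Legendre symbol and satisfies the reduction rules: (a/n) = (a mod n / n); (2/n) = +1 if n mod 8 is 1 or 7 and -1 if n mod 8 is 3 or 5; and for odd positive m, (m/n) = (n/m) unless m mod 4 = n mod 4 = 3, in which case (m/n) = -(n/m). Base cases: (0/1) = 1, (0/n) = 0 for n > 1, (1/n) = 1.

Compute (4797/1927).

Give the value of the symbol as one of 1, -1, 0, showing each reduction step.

(4797/1927): 4797 mod 1927 = 943, so (4797/1927) = (943/1927)
flip (943/1927) -> (1927/943): both odd, 943 mod 4 = 3, 1927 mod 4 = 3, so the flip contributes -1; sign now -1
(1927/943): 1927 mod 943 = 41, so (1927/943) = (41/943)
flip (41/943) -> (943/41): both odd, 41 mod 4 = 1, 943 mod 4 = 3, so the flip contributes +1; sign now -1
(943/41): 943 mod 41 = 0, so (943/41) = (0/41)
reached (0/41); gcd(a, n) > 1, so (0/41) = 0 and the symbol is 0

0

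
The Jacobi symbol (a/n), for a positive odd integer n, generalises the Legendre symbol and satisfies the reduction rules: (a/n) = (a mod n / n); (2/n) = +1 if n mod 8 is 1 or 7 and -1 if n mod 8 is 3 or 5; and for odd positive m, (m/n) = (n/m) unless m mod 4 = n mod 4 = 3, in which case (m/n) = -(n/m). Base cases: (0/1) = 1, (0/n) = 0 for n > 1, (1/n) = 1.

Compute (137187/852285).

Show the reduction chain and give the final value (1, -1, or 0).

reciprocity: (137187/852285) = +1·(852285/137187) since 137187 mod 4 = 3, 852285 mod 4 = 1; sign now +1
(852285/137187) = (29163/137187)   [reduce mod 137187]
reciprocity: (29163/137187) = -1·(137187/29163) since 29163 mod 4 = 3, 137187 mod 4 = 3; sign now -1
(137187/29163) = (20535/29163)   [reduce mod 29163]
reciprocity: (20535/29163) = -1·(29163/20535) since 20535 mod 4 = 3, 29163 mod 4 = 3; sign now +1
(29163/20535) = (8628/20535)   [reduce mod 20535]
8628 = 2^2·2157; (2/20535) = +1 since 20535 mod 8 = 7, so (8628/20535) = (+1)^2·(2157/20535); sign now +1
reciprocity: (2157/20535) = +1·(20535/2157) since 2157 mod 4 = 1, 20535 mod 4 = 3; sign now +1
(20535/2157) = (1122/2157)   [reduce mod 2157]
1122 = 2^1·561; (2/2157) = -1 since 2157 mod 8 = 5, so (1122/2157) = (-1)^1·(561/2157); sign now -1
reciprocity: (561/2157) = +1·(2157/561) since 561 mod 4 = 1, 2157 mod 4 = 1; sign now -1
(2157/561) = (474/561)   [reduce mod 561]
474 = 2^1·237; (2/561) = +1 since 561 mod 8 = 1, so (474/561) = (+1)^1·(237/561); sign now -1
reciprocity: (237/561) = +1·(561/237) since 237 mod 4 = 1, 561 mod 4 = 1; sign now -1
(561/237) = (87/237)   [reduce mod 237]
reciprocity: (87/237) = +1·(237/87) since 87 mod 4 = 3, 237 mod 4 = 1; sign now -1
(237/87) = (63/87)   [reduce mod 87]
reciprocity: (63/87) = -1·(87/63) since 63 mod 4 = 3, 87 mod 4 = 3; sign now +1
(87/63) = (24/63)   [reduce mod 63]
24 = 2^3·3; (2/63) = +1 since 63 mod 8 = 7, so (24/63) = (+1)^3·(3/63); sign now +1
reciprocity: (3/63) = -1·(63/3) since 3 mod 4 = 3, 63 mod 4 = 3; sign now -1
(63/3) = (0/3)   [reduce mod 3]
(0/3) = 0   [gcd(a, n) > 1]; final value = 0

0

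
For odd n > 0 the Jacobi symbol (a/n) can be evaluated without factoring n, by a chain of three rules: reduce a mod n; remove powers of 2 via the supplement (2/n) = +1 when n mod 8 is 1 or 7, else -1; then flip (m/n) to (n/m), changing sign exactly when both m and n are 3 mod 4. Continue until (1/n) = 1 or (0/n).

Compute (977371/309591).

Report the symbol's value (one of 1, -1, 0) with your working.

(977371/309591): 977371 mod 309591 = 48598, so (977371/309591) = (48598/309591)
factor out 2^1: 48598 = 2^1·24299; with 309591 mod 8 = 7, (2/309591) = +1; sign now +1; continue with (24299/309591)
flip (24299/309591) -> (309591/24299): both odd, 24299 mod 4 = 3, 309591 mod 4 = 3, so the flip contributes -1; sign now -1
(309591/24299): 309591 mod 24299 = 18003, so (309591/24299) = (18003/24299)
flip (18003/24299) -> (24299/18003): both odd, 18003 mod 4 = 3, 24299 mod 4 = 3, so the flip contributes -1; sign now +1
(24299/18003): 24299 mod 18003 = 6296, so (24299/18003) = (6296/18003)
factor out 2^3: 6296 = 2^3·787; with 18003 mod 8 = 3, (2/18003) = -1; sign now -1; continue with (787/18003)
flip (787/18003) -> (18003/787): both odd, 787 mod 4 = 3, 18003 mod 4 = 3, so the flip contributes -1; sign now +1
(18003/787): 18003 mod 787 = 689, so (18003/787) = (689/787)
flip (689/787) -> (787/689): both odd, 689 mod 4 = 1, 787 mod 4 = 3, so the flip contributes +1; sign now +1
(787/689): 787 mod 689 = 98, so (787/689) = (98/689)
factor out 2^1: 98 = 2^1·49; with 689 mod 8 = 1, (2/689) = +1; sign now +1; continue with (49/689)
flip (49/689) -> (689/49): both odd, 49 mod 4 = 1, 689 mod 4 = 1, so the flip contributes +1; sign now +1
(689/49): 689 mod 49 = 3, so (689/49) = (3/49)
flip (3/49) -> (49/3): both odd, 3 mod 4 = 3, 49 mod 4 = 1, so the flip contributes +1; sign now +1
(49/3): 49 mod 3 = 1, so (49/3) = (1/3)
reached (1/3) = 1, so the symbol is +1

1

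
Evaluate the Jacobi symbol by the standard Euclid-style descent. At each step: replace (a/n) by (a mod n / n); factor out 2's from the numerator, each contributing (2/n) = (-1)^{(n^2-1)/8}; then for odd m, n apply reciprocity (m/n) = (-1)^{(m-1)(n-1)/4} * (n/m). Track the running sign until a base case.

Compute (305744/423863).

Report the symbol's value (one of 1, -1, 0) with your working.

1

factor out 2^4: 305744 = 2^4·19109; with 423863 mod 8 = 7, (2/423863) = +1; sign now +1; continue with (19109/423863)
flip (19109/423863) -> (423863/19109): both odd, 19109 mod 4 = 1, 423863 mod 4 = 3, so the flip contributes +1; sign now +1
(423863/19109): 423863 mod 19109 = 3465, so (423863/19109) = (3465/19109)
flip (3465/19109) -> (19109/3465): both odd, 3465 mod 4 = 1, 19109 mod 4 = 1, so the flip contributes +1; sign now +1
(19109/3465): 19109 mod 3465 = 1784, so (19109/3465) = (1784/3465)
factor out 2^3: 1784 = 2^3·223; with 3465 mod 8 = 1, (2/3465) = +1; sign now +1; continue with (223/3465)
flip (223/3465) -> (3465/223): both odd, 223 mod 4 = 3, 3465 mod 4 = 1, so the flip contributes +1; sign now +1
(3465/223): 3465 mod 223 = 120, so (3465/223) = (120/223)
factor out 2^3: 120 = 2^3·15; with 223 mod 8 = 7, (2/223) = +1; sign now +1; continue with (15/223)
flip (15/223) -> (223/15): both odd, 15 mod 4 = 3, 223 mod 4 = 3, so the flip contributes -1; sign now -1
(223/15): 223 mod 15 = 13, so (223/15) = (13/15)
flip (13/15) -> (15/13): both odd, 13 mod 4 = 1, 15 mod 4 = 3, so the flip contributes +1; sign now -1
(15/13): 15 mod 13 = 2, so (15/13) = (2/13)
factor out 2^1: 2 = 2^1·1; with 13 mod 8 = 5, (2/13) = -1; sign now +1; continue with (1/13)
reached (1/13) = 1, so the symbol is +1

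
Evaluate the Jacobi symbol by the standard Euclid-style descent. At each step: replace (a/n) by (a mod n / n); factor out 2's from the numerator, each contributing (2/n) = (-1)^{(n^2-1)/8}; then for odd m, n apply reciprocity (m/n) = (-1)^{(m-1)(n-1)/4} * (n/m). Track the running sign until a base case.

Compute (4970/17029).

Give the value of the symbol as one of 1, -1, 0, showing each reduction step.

factor out 2^1: 4970 = 2^1·2485; with 17029 mod 8 = 5, (2/17029) = -1; sign now -1; continue with (2485/17029)
flip (2485/17029) -> (17029/2485): both odd, 2485 mod 4 = 1, 17029 mod 4 = 1, so the flip contributes +1; sign now -1
(17029/2485): 17029 mod 2485 = 2119, so (17029/2485) = (2119/2485)
flip (2119/2485) -> (2485/2119): both odd, 2119 mod 4 = 3, 2485 mod 4 = 1, so the flip contributes +1; sign now -1
(2485/2119): 2485 mod 2119 = 366, so (2485/2119) = (366/2119)
factor out 2^1: 366 = 2^1·183; with 2119 mod 8 = 7, (2/2119) = +1; sign now -1; continue with (183/2119)
flip (183/2119) -> (2119/183): both odd, 183 mod 4 = 3, 2119 mod 4 = 3, so the flip contributes -1; sign now +1
(2119/183): 2119 mod 183 = 106, so (2119/183) = (106/183)
factor out 2^1: 106 = 2^1·53; with 183 mod 8 = 7, (2/183) = +1; sign now +1; continue with (53/183)
flip (53/183) -> (183/53): both odd, 53 mod 4 = 1, 183 mod 4 = 3, so the flip contributes +1; sign now +1
(183/53): 183 mod 53 = 24, so (183/53) = (24/53)
factor out 2^3: 24 = 2^3·3; with 53 mod 8 = 5, (2/53) = -1; sign now -1; continue with (3/53)
flip (3/53) -> (53/3): both odd, 3 mod 4 = 3, 53 mod 4 = 1, so the flip contributes +1; sign now -1
(53/3): 53 mod 3 = 2, so (53/3) = (2/3)
factor out 2^1: 2 = 2^1·1; with 3 mod 8 = 3, (2/3) = -1; sign now +1; continue with (1/3)
reached (1/3) = 1, so the symbol is +1

1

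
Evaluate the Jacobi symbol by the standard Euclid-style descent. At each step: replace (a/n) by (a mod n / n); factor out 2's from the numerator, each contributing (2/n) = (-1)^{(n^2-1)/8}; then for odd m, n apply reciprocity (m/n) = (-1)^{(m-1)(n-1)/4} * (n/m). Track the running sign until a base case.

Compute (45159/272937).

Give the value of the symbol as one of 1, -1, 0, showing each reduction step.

0

reciprocity: (45159/272937) = +1·(272937/45159) since 45159 mod 4 = 3, 272937 mod 4 = 1; sign now +1
(272937/45159) = (1983/45159)   [reduce mod 45159]
reciprocity: (1983/45159) = -1·(45159/1983) since 1983 mod 4 = 3, 45159 mod 4 = 3; sign now -1
(45159/1983) = (1533/1983)   [reduce mod 1983]
reciprocity: (1533/1983) = +1·(1983/1533) since 1533 mod 4 = 1, 1983 mod 4 = 3; sign now -1
(1983/1533) = (450/1533)   [reduce mod 1533]
450 = 2^1·225; (2/1533) = -1 since 1533 mod 8 = 5, so (450/1533) = (-1)^1·(225/1533); sign now +1
reciprocity: (225/1533) = +1·(1533/225) since 225 mod 4 = 1, 1533 mod 4 = 1; sign now +1
(1533/225) = (183/225)   [reduce mod 225]
reciprocity: (183/225) = +1·(225/183) since 183 mod 4 = 3, 225 mod 4 = 1; sign now +1
(225/183) = (42/183)   [reduce mod 183]
42 = 2^1·21; (2/183) = +1 since 183 mod 8 = 7, so (42/183) = (+1)^1·(21/183); sign now +1
reciprocity: (21/183) = +1·(183/21) since 21 mod 4 = 1, 183 mod 4 = 3; sign now +1
(183/21) = (15/21)   [reduce mod 21]
reciprocity: (15/21) = +1·(21/15) since 15 mod 4 = 3, 21 mod 4 = 1; sign now +1
(21/15) = (6/15)   [reduce mod 15]
6 = 2^1·3; (2/15) = +1 since 15 mod 8 = 7, so (6/15) = (+1)^1·(3/15); sign now +1
reciprocity: (3/15) = -1·(15/3) since 3 mod 4 = 3, 15 mod 4 = 3; sign now -1
(15/3) = (0/3)   [reduce mod 3]
(0/3) = 0   [gcd(a, n) > 1]; final value = 0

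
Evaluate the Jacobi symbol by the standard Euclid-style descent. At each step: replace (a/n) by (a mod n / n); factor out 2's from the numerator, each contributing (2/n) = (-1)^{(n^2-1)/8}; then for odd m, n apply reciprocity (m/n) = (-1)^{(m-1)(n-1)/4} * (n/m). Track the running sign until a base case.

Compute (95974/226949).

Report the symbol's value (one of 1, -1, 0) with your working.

-1

95974 = 2^1·47987; (2/226949) = -1 since 226949 mod 8 = 5, so (95974/226949) = (-1)^1·(47987/226949); sign now -1
reciprocity: (47987/226949) = +1·(226949/47987) since 47987 mod 4 = 3, 226949 mod 4 = 1; sign now -1
(226949/47987) = (35001/47987)   [reduce mod 47987]
reciprocity: (35001/47987) = +1·(47987/35001) since 35001 mod 4 = 1, 47987 mod 4 = 3; sign now -1
(47987/35001) = (12986/35001)   [reduce mod 35001]
12986 = 2^1·6493; (2/35001) = +1 since 35001 mod 8 = 1, so (12986/35001) = (+1)^1·(6493/35001); sign now -1
reciprocity: (6493/35001) = +1·(35001/6493) since 6493 mod 4 = 1, 35001 mod 4 = 1; sign now -1
(35001/6493) = (2536/6493)   [reduce mod 6493]
2536 = 2^3·317; (2/6493) = -1 since 6493 mod 8 = 5, so (2536/6493) = (-1)^3·(317/6493); sign now +1
reciprocity: (317/6493) = +1·(6493/317) since 317 mod 4 = 1, 6493 mod 4 = 1; sign now +1
(6493/317) = (153/317)   [reduce mod 317]
reciprocity: (153/317) = +1·(317/153) since 153 mod 4 = 1, 317 mod 4 = 1; sign now +1
(317/153) = (11/153)   [reduce mod 153]
reciprocity: (11/153) = +1·(153/11) since 11 mod 4 = 3, 153 mod 4 = 1; sign now +1
(153/11) = (10/11)   [reduce mod 11]
10 = 2^1·5; (2/11) = -1 since 11 mod 8 = 3, so (10/11) = (-1)^1·(5/11); sign now -1
reciprocity: (5/11) = +1·(11/5) since 5 mod 4 = 1, 11 mod 4 = 3; sign now -1
(11/5) = (1/5)   [reduce mod 5]
(1/5) = 1; final value = sign = -1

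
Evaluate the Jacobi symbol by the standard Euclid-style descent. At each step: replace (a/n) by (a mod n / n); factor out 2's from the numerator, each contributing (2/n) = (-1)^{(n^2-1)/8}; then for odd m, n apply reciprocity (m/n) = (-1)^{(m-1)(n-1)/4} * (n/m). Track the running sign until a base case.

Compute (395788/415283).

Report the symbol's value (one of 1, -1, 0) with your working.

factor out 2^2: 395788 = 2^2·98947; with 415283 mod 8 = 3, (2/415283) = -1; sign now +1; continue with (98947/415283)
flip (98947/415283) -> (415283/98947): both odd, 98947 mod 4 = 3, 415283 mod 4 = 3, so the flip contributes -1; sign now -1
(415283/98947): 415283 mod 98947 = 19495, so (415283/98947) = (19495/98947)
flip (19495/98947) -> (98947/19495): both odd, 19495 mod 4 = 3, 98947 mod 4 = 3, so the flip contributes -1; sign now +1
(98947/19495): 98947 mod 19495 = 1472, so (98947/19495) = (1472/19495)
factor out 2^6: 1472 = 2^6·23; with 19495 mod 8 = 7, (2/19495) = +1; sign now +1; continue with (23/19495)
flip (23/19495) -> (19495/23): both odd, 23 mod 4 = 3, 19495 mod 4 = 3, so the flip contributes -1; sign now -1
(19495/23): 19495 mod 23 = 14, so (19495/23) = (14/23)
factor out 2^1: 14 = 2^1·7; with 23 mod 8 = 7, (2/23) = +1; sign now -1; continue with (7/23)
flip (7/23) -> (23/7): both odd, 7 mod 4 = 3, 23 mod 4 = 3, so the flip contributes -1; sign now +1
(23/7): 23 mod 7 = 2, so (23/7) = (2/7)
factor out 2^1: 2 = 2^1·1; with 7 mod 8 = 7, (2/7) = +1; sign now +1; continue with (1/7)
reached (1/7) = 1, so the symbol is +1

1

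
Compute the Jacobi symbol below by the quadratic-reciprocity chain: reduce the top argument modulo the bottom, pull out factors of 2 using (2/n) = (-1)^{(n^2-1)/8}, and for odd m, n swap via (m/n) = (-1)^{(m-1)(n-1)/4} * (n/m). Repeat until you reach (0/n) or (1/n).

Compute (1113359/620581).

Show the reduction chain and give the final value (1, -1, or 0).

(1113359/620581): 1113359 mod 620581 = 492778, so (1113359/620581) = (492778/620581)
factor out 2^1: 492778 = 2^1·246389; with 620581 mod 8 = 5, (2/620581) = -1; sign now -1; continue with (246389/620581)
flip (246389/620581) -> (620581/246389): both odd, 246389 mod 4 = 1, 620581 mod 4 = 1, so the flip contributes +1; sign now -1
(620581/246389): 620581 mod 246389 = 127803, so (620581/246389) = (127803/246389)
flip (127803/246389) -> (246389/127803): both odd, 127803 mod 4 = 3, 246389 mod 4 = 1, so the flip contributes +1; sign now -1
(246389/127803): 246389 mod 127803 = 118586, so (246389/127803) = (118586/127803)
factor out 2^1: 118586 = 2^1·59293; with 127803 mod 8 = 3, (2/127803) = -1; sign now +1; continue with (59293/127803)
flip (59293/127803) -> (127803/59293): both odd, 59293 mod 4 = 1, 127803 mod 4 = 3, so the flip contributes +1; sign now +1
(127803/59293): 127803 mod 59293 = 9217, so (127803/59293) = (9217/59293)
flip (9217/59293) -> (59293/9217): both odd, 9217 mod 4 = 1, 59293 mod 4 = 1, so the flip contributes +1; sign now +1
(59293/9217): 59293 mod 9217 = 3991, so (59293/9217) = (3991/9217)
flip (3991/9217) -> (9217/3991): both odd, 3991 mod 4 = 3, 9217 mod 4 = 1, so the flip contributes +1; sign now +1
(9217/3991): 9217 mod 3991 = 1235, so (9217/3991) = (1235/3991)
flip (1235/3991) -> (3991/1235): both odd, 1235 mod 4 = 3, 3991 mod 4 = 3, so the flip contributes -1; sign now -1
(3991/1235): 3991 mod 1235 = 286, so (3991/1235) = (286/1235)
factor out 2^1: 286 = 2^1·143; with 1235 mod 8 = 3, (2/1235) = -1; sign now +1; continue with (143/1235)
flip (143/1235) -> (1235/143): both odd, 143 mod 4 = 3, 1235 mod 4 = 3, so the flip contributes -1; sign now -1
(1235/143): 1235 mod 143 = 91, so (1235/143) = (91/143)
flip (91/143) -> (143/91): both odd, 91 mod 4 = 3, 143 mod 4 = 3, so the flip contributes -1; sign now +1
(143/91): 143 mod 91 = 52, so (143/91) = (52/91)
factor out 2^2: 52 = 2^2·13; with 91 mod 8 = 3, (2/91) = -1; sign now +1; continue with (13/91)
flip (13/91) -> (91/13): both odd, 13 mod 4 = 1, 91 mod 4 = 3, so the flip contributes +1; sign now +1
(91/13): 91 mod 13 = 0, so (91/13) = (0/13)
reached (0/13); gcd(a, n) > 1, so (0/13) = 0 and the symbol is 0

0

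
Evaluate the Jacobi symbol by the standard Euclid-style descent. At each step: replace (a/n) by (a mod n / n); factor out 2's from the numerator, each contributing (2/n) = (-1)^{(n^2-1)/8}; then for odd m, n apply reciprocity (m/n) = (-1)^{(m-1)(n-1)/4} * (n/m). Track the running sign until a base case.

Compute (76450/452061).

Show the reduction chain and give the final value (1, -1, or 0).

76450 = 2^1·38225; (2/452061) = -1 since 452061 mod 8 = 5, so (76450/452061) = (-1)^1·(38225/452061); sign now -1
reciprocity: (38225/452061) = +1·(452061/38225) since 38225 mod 4 = 1, 452061 mod 4 = 1; sign now -1
(452061/38225) = (31586/38225)   [reduce mod 38225]
31586 = 2^1·15793; (2/38225) = +1 since 38225 mod 8 = 1, so (31586/38225) = (+1)^1·(15793/38225); sign now -1
reciprocity: (15793/38225) = +1·(38225/15793) since 15793 mod 4 = 1, 38225 mod 4 = 1; sign now -1
(38225/15793) = (6639/15793)   [reduce mod 15793]
reciprocity: (6639/15793) = +1·(15793/6639) since 6639 mod 4 = 3, 15793 mod 4 = 1; sign now -1
(15793/6639) = (2515/6639)   [reduce mod 6639]
reciprocity: (2515/6639) = -1·(6639/2515) since 2515 mod 4 = 3, 6639 mod 4 = 3; sign now +1
(6639/2515) = (1609/2515)   [reduce mod 2515]
reciprocity: (1609/2515) = +1·(2515/1609) since 1609 mod 4 = 1, 2515 mod 4 = 3; sign now +1
(2515/1609) = (906/1609)   [reduce mod 1609]
906 = 2^1·453; (2/1609) = +1 since 1609 mod 8 = 1, so (906/1609) = (+1)^1·(453/1609); sign now +1
reciprocity: (453/1609) = +1·(1609/453) since 453 mod 4 = 1, 1609 mod 4 = 1; sign now +1
(1609/453) = (250/453)   [reduce mod 453]
250 = 2^1·125; (2/453) = -1 since 453 mod 8 = 5, so (250/453) = (-1)^1·(125/453); sign now -1
reciprocity: (125/453) = +1·(453/125) since 125 mod 4 = 1, 453 mod 4 = 1; sign now -1
(453/125) = (78/125)   [reduce mod 125]
78 = 2^1·39; (2/125) = -1 since 125 mod 8 = 5, so (78/125) = (-1)^1·(39/125); sign now +1
reciprocity: (39/125) = +1·(125/39) since 39 mod 4 = 3, 125 mod 4 = 1; sign now +1
(125/39) = (8/39)   [reduce mod 39]
8 = 2^3·1; (2/39) = +1 since 39 mod 8 = 7, so (8/39) = (+1)^3·(1/39); sign now +1
(1/39) = 1; final value = sign = +1

1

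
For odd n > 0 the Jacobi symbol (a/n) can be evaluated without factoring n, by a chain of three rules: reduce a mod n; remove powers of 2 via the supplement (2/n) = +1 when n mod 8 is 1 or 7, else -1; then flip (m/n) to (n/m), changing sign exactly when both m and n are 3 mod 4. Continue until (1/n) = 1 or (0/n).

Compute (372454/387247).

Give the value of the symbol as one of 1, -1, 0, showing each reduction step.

factor out 2^1: 372454 = 2^1·186227; with 387247 mod 8 = 7, (2/387247) = +1; sign now +1; continue with (186227/387247)
flip (186227/387247) -> (387247/186227): both odd, 186227 mod 4 = 3, 387247 mod 4 = 3, so the flip contributes -1; sign now -1
(387247/186227): 387247 mod 186227 = 14793, so (387247/186227) = (14793/186227)
flip (14793/186227) -> (186227/14793): both odd, 14793 mod 4 = 1, 186227 mod 4 = 3, so the flip contributes +1; sign now -1
(186227/14793): 186227 mod 14793 = 8711, so (186227/14793) = (8711/14793)
flip (8711/14793) -> (14793/8711): both odd, 8711 mod 4 = 3, 14793 mod 4 = 1, so the flip contributes +1; sign now -1
(14793/8711): 14793 mod 8711 = 6082, so (14793/8711) = (6082/8711)
factor out 2^1: 6082 = 2^1·3041; with 8711 mod 8 = 7, (2/8711) = +1; sign now -1; continue with (3041/8711)
flip (3041/8711) -> (8711/3041): both odd, 3041 mod 4 = 1, 8711 mod 4 = 3, so the flip contributes +1; sign now -1
(8711/3041): 8711 mod 3041 = 2629, so (8711/3041) = (2629/3041)
flip (2629/3041) -> (3041/2629): both odd, 2629 mod 4 = 1, 3041 mod 4 = 1, so the flip contributes +1; sign now -1
(3041/2629): 3041 mod 2629 = 412, so (3041/2629) = (412/2629)
factor out 2^2: 412 = 2^2·103; with 2629 mod 8 = 5, (2/2629) = -1; sign now -1; continue with (103/2629)
flip (103/2629) -> (2629/103): both odd, 103 mod 4 = 3, 2629 mod 4 = 1, so the flip contributes +1; sign now -1
(2629/103): 2629 mod 103 = 54, so (2629/103) = (54/103)
factor out 2^1: 54 = 2^1·27; with 103 mod 8 = 7, (2/103) = +1; sign now -1; continue with (27/103)
flip (27/103) -> (103/27): both odd, 27 mod 4 = 3, 103 mod 4 = 3, so the flip contributes -1; sign now +1
(103/27): 103 mod 27 = 22, so (103/27) = (22/27)
factor out 2^1: 22 = 2^1·11; with 27 mod 8 = 3, (2/27) = -1; sign now -1; continue with (11/27)
flip (11/27) -> (27/11): both odd, 11 mod 4 = 3, 27 mod 4 = 3, so the flip contributes -1; sign now +1
(27/11): 27 mod 11 = 5, so (27/11) = (5/11)
flip (5/11) -> (11/5): both odd, 5 mod 4 = 1, 11 mod 4 = 3, so the flip contributes +1; sign now +1
(11/5): 11 mod 5 = 1, so (11/5) = (1/5)
reached (1/5) = 1, so the symbol is +1

1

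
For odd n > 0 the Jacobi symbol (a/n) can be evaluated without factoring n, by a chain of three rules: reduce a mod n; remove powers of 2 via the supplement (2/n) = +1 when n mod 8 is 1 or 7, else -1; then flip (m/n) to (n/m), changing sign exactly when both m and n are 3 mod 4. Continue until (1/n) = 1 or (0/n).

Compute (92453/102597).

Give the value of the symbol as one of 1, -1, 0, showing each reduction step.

reciprocity: (92453/102597) = +1·(102597/92453) since 92453 mod 4 = 1, 102597 mod 4 = 1; sign now +1
(102597/92453) = (10144/92453)   [reduce mod 92453]
10144 = 2^5·317; (2/92453) = -1 since 92453 mod 8 = 5, so (10144/92453) = (-1)^5·(317/92453); sign now -1
reciprocity: (317/92453) = +1·(92453/317) since 317 mod 4 = 1, 92453 mod 4 = 1; sign now -1
(92453/317) = (206/317)   [reduce mod 317]
206 = 2^1·103; (2/317) = -1 since 317 mod 8 = 5, so (206/317) = (-1)^1·(103/317); sign now +1
reciprocity: (103/317) = +1·(317/103) since 103 mod 4 = 3, 317 mod 4 = 1; sign now +1
(317/103) = (8/103)   [reduce mod 103]
8 = 2^3·1; (2/103) = +1 since 103 mod 8 = 7, so (8/103) = (+1)^3·(1/103); sign now +1
(1/103) = 1; final value = sign = +1

1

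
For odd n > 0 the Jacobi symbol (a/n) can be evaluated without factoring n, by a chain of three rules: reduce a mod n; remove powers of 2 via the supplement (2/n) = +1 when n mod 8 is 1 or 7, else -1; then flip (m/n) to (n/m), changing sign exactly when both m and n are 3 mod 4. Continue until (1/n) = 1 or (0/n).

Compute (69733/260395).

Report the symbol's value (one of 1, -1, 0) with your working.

reciprocity: (69733/260395) = +1·(260395/69733) since 69733 mod 4 = 1, 260395 mod 4 = 3; sign now +1
(260395/69733) = (51196/69733)   [reduce mod 69733]
51196 = 2^2·12799; (2/69733) = -1 since 69733 mod 8 = 5, so (51196/69733) = (-1)^2·(12799/69733); sign now +1
reciprocity: (12799/69733) = +1·(69733/12799) since 12799 mod 4 = 3, 69733 mod 4 = 1; sign now +1
(69733/12799) = (5738/12799)   [reduce mod 12799]
5738 = 2^1·2869; (2/12799) = +1 since 12799 mod 8 = 7, so (5738/12799) = (+1)^1·(2869/12799); sign now +1
reciprocity: (2869/12799) = +1·(12799/2869) since 2869 mod 4 = 1, 12799 mod 4 = 3; sign now +1
(12799/2869) = (1323/2869)   [reduce mod 2869]
reciprocity: (1323/2869) = +1·(2869/1323) since 1323 mod 4 = 3, 2869 mod 4 = 1; sign now +1
(2869/1323) = (223/1323)   [reduce mod 1323]
reciprocity: (223/1323) = -1·(1323/223) since 223 mod 4 = 3, 1323 mod 4 = 3; sign now -1
(1323/223) = (208/223)   [reduce mod 223]
208 = 2^4·13; (2/223) = +1 since 223 mod 8 = 7, so (208/223) = (+1)^4·(13/223); sign now -1
reciprocity: (13/223) = +1·(223/13) since 13 mod 4 = 1, 223 mod 4 = 3; sign now -1
(223/13) = (2/13)   [reduce mod 13]
2 = 2^1·1; (2/13) = -1 since 13 mod 8 = 5, so (2/13) = (-1)^1·(1/13); sign now +1
(1/13) = 1; final value = sign = +1

1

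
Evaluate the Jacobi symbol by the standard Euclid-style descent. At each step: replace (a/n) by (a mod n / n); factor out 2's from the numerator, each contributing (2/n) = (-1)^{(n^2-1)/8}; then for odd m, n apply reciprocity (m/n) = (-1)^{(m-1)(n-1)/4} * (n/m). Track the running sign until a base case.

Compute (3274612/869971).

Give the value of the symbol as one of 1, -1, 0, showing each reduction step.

(3274612/869971): 3274612 mod 869971 = 664699, so (3274612/869971) = (664699/869971)
flip (664699/869971) -> (869971/664699): both odd, 664699 mod 4 = 3, 869971 mod 4 = 3, so the flip contributes -1; sign now -1
(869971/664699): 869971 mod 664699 = 205272, so (869971/664699) = (205272/664699)
factor out 2^3: 205272 = 2^3·25659; with 664699 mod 8 = 3, (2/664699) = -1; sign now +1; continue with (25659/664699)
flip (25659/664699) -> (664699/25659): both odd, 25659 mod 4 = 3, 664699 mod 4 = 3, so the flip contributes -1; sign now -1
(664699/25659): 664699 mod 25659 = 23224, so (664699/25659) = (23224/25659)
factor out 2^3: 23224 = 2^3·2903; with 25659 mod 8 = 3, (2/25659) = -1; sign now +1; continue with (2903/25659)
flip (2903/25659) -> (25659/2903): both odd, 2903 mod 4 = 3, 25659 mod 4 = 3, so the flip contributes -1; sign now -1
(25659/2903): 25659 mod 2903 = 2435, so (25659/2903) = (2435/2903)
flip (2435/2903) -> (2903/2435): both odd, 2435 mod 4 = 3, 2903 mod 4 = 3, so the flip contributes -1; sign now +1
(2903/2435): 2903 mod 2435 = 468, so (2903/2435) = (468/2435)
factor out 2^2: 468 = 2^2·117; with 2435 mod 8 = 3, (2/2435) = -1; sign now +1; continue with (117/2435)
flip (117/2435) -> (2435/117): both odd, 117 mod 4 = 1, 2435 mod 4 = 3, so the flip contributes +1; sign now +1
(2435/117): 2435 mod 117 = 95, so (2435/117) = (95/117)
flip (95/117) -> (117/95): both odd, 95 mod 4 = 3, 117 mod 4 = 1, so the flip contributes +1; sign now +1
(117/95): 117 mod 95 = 22, so (117/95) = (22/95)
factor out 2^1: 22 = 2^1·11; with 95 mod 8 = 7, (2/95) = +1; sign now +1; continue with (11/95)
flip (11/95) -> (95/11): both odd, 11 mod 4 = 3, 95 mod 4 = 3, so the flip contributes -1; sign now -1
(95/11): 95 mod 11 = 7, so (95/11) = (7/11)
flip (7/11) -> (11/7): both odd, 7 mod 4 = 3, 11 mod 4 = 3, so the flip contributes -1; sign now +1
(11/7): 11 mod 7 = 4, so (11/7) = (4/7)
factor out 2^2: 4 = 2^2·1; with 7 mod 8 = 7, (2/7) = +1; sign now +1; continue with (1/7)
reached (1/7) = 1, so the symbol is +1

1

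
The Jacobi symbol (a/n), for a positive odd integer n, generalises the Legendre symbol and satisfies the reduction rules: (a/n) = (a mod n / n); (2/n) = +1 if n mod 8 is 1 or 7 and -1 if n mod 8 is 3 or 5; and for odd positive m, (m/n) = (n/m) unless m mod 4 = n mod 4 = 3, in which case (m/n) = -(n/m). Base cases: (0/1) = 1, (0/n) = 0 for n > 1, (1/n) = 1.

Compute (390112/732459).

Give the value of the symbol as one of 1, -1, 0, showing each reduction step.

-1

390112 = 2^5·12191; (2/732459) = -1 since 732459 mod 8 = 3, so (390112/732459) = (-1)^5·(12191/732459); sign now -1
reciprocity: (12191/732459) = -1·(732459/12191) since 12191 mod 4 = 3, 732459 mod 4 = 3; sign now +1
(732459/12191) = (999/12191)   [reduce mod 12191]
reciprocity: (999/12191) = -1·(12191/999) since 999 mod 4 = 3, 12191 mod 4 = 3; sign now -1
(12191/999) = (203/999)   [reduce mod 999]
reciprocity: (203/999) = -1·(999/203) since 203 mod 4 = 3, 999 mod 4 = 3; sign now +1
(999/203) = (187/203)   [reduce mod 203]
reciprocity: (187/203) = -1·(203/187) since 187 mod 4 = 3, 203 mod 4 = 3; sign now -1
(203/187) = (16/187)   [reduce mod 187]
16 = 2^4·1; (2/187) = -1 since 187 mod 8 = 3, so (16/187) = (-1)^4·(1/187); sign now -1
(1/187) = 1; final value = sign = -1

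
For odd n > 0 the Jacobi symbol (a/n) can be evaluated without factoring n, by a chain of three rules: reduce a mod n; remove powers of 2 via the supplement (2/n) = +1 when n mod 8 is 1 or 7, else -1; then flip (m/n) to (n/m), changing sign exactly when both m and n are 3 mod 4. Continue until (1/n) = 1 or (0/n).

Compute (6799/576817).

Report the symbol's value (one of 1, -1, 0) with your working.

1

reciprocity: (6799/576817) = +1·(576817/6799) since 6799 mod 4 = 3, 576817 mod 4 = 1; sign now +1
(576817/6799) = (5701/6799)   [reduce mod 6799]
reciprocity: (5701/6799) = +1·(6799/5701) since 5701 mod 4 = 1, 6799 mod 4 = 3; sign now +1
(6799/5701) = (1098/5701)   [reduce mod 5701]
1098 = 2^1·549; (2/5701) = -1 since 5701 mod 8 = 5, so (1098/5701) = (-1)^1·(549/5701); sign now -1
reciprocity: (549/5701) = +1·(5701/549) since 549 mod 4 = 1, 5701 mod 4 = 1; sign now -1
(5701/549) = (211/549)   [reduce mod 549]
reciprocity: (211/549) = +1·(549/211) since 211 mod 4 = 3, 549 mod 4 = 1; sign now -1
(549/211) = (127/211)   [reduce mod 211]
reciprocity: (127/211) = -1·(211/127) since 127 mod 4 = 3, 211 mod 4 = 3; sign now +1
(211/127) = (84/127)   [reduce mod 127]
84 = 2^2·21; (2/127) = +1 since 127 mod 8 = 7, so (84/127) = (+1)^2·(21/127); sign now +1
reciprocity: (21/127) = +1·(127/21) since 21 mod 4 = 1, 127 mod 4 = 3; sign now +1
(127/21) = (1/21)   [reduce mod 21]
(1/21) = 1; final value = sign = +1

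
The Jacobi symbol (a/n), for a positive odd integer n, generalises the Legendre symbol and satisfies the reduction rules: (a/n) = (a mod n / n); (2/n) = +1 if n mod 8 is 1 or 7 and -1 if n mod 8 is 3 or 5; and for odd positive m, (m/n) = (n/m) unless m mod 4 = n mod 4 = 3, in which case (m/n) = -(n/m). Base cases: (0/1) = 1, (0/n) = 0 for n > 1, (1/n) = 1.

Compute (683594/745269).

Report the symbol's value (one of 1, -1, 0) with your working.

-1

683594 = 2^1·341797; (2/745269) = -1 since 745269 mod 8 = 5, so (683594/745269) = (-1)^1·(341797/745269); sign now -1
reciprocity: (341797/745269) = +1·(745269/341797) since 341797 mod 4 = 1, 745269 mod 4 = 1; sign now -1
(745269/341797) = (61675/341797)   [reduce mod 341797]
reciprocity: (61675/341797) = +1·(341797/61675) since 61675 mod 4 = 3, 341797 mod 4 = 1; sign now -1
(341797/61675) = (33422/61675)   [reduce mod 61675]
33422 = 2^1·16711; (2/61675) = -1 since 61675 mod 8 = 3, so (33422/61675) = (-1)^1·(16711/61675); sign now +1
reciprocity: (16711/61675) = -1·(61675/16711) since 16711 mod 4 = 3, 61675 mod 4 = 3; sign now -1
(61675/16711) = (11542/16711)   [reduce mod 16711]
11542 = 2^1·5771; (2/16711) = +1 since 16711 mod 8 = 7, so (11542/16711) = (+1)^1·(5771/16711); sign now -1
reciprocity: (5771/16711) = -1·(16711/5771) since 5771 mod 4 = 3, 16711 mod 4 = 3; sign now +1
(16711/5771) = (5169/5771)   [reduce mod 5771]
reciprocity: (5169/5771) = +1·(5771/5169) since 5169 mod 4 = 1, 5771 mod 4 = 3; sign now +1
(5771/5169) = (602/5169)   [reduce mod 5169]
602 = 2^1·301; (2/5169) = +1 since 5169 mod 8 = 1, so (602/5169) = (+1)^1·(301/5169); sign now +1
reciprocity: (301/5169) = +1·(5169/301) since 301 mod 4 = 1, 5169 mod 4 = 1; sign now +1
(5169/301) = (52/301)   [reduce mod 301]
52 = 2^2·13; (2/301) = -1 since 301 mod 8 = 5, so (52/301) = (-1)^2·(13/301); sign now +1
reciprocity: (13/301) = +1·(301/13) since 13 mod 4 = 1, 301 mod 4 = 1; sign now +1
(301/13) = (2/13)   [reduce mod 13]
2 = 2^1·1; (2/13) = -1 since 13 mod 8 = 5, so (2/13) = (-1)^1·(1/13); sign now -1
(1/13) = 1; final value = sign = -1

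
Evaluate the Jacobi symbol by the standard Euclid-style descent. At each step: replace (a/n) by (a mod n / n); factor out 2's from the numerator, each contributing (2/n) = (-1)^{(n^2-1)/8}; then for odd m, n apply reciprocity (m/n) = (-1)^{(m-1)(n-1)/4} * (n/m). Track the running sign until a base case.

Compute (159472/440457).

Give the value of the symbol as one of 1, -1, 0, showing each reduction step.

factor out 2^4: 159472 = 2^4·9967; with 440457 mod 8 = 1, (2/440457) = +1; sign now +1; continue with (9967/440457)
flip (9967/440457) -> (440457/9967): both odd, 9967 mod 4 = 3, 440457 mod 4 = 1, so the flip contributes +1; sign now +1
(440457/9967): 440457 mod 9967 = 1909, so (440457/9967) = (1909/9967)
flip (1909/9967) -> (9967/1909): both odd, 1909 mod 4 = 1, 9967 mod 4 = 3, so the flip contributes +1; sign now +1
(9967/1909): 9967 mod 1909 = 422, so (9967/1909) = (422/1909)
factor out 2^1: 422 = 2^1·211; with 1909 mod 8 = 5, (2/1909) = -1; sign now -1; continue with (211/1909)
flip (211/1909) -> (1909/211): both odd, 211 mod 4 = 3, 1909 mod 4 = 1, so the flip contributes +1; sign now -1
(1909/211): 1909 mod 211 = 10, so (1909/211) = (10/211)
factor out 2^1: 10 = 2^1·5; with 211 mod 8 = 3, (2/211) = -1; sign now +1; continue with (5/211)
flip (5/211) -> (211/5): both odd, 5 mod 4 = 1, 211 mod 4 = 3, so the flip contributes +1; sign now +1
(211/5): 211 mod 5 = 1, so (211/5) = (1/5)
reached (1/5) = 1, so the symbol is +1

1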